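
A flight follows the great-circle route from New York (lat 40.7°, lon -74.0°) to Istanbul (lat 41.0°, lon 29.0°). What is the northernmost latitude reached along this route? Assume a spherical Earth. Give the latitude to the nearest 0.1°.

The great circle lies in the plane with unit normal n̂ = (p₁ × p₂)/|p₁ × p₂|.
Here n̂_z ≈ +0.584; the vertex latitude is φ_max = arccos|n̂_z| ≈ 54.2°.
Check via Clairaut: cos φ_max = |cos φ₁| · sin C = cos(40.7°)·sin(50.4°) ≈ 0.584, again giving ≈ 54.2°.

≈ 54.2°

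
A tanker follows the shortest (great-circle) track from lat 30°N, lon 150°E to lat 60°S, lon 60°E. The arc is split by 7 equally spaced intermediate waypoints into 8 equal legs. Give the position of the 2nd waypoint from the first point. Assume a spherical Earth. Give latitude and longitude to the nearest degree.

≈ lat 5°N, lon 134°E

From cos δ = sin φ₁ sin φ₂ + cos φ₁ cos φ₂ cos Δλ, the central angle is δ ≈ 2.019 rad (115.7°).
Interpolate at f = 2/8 with slerp weights a = sin((1−f)δ)/sin δ ≈ 1.108, b = sin(fδ)/sin δ ≈ 0.536.
p = a·p₁ + b·p₂ ≈ (-0.697, 0.712, 0.089); φ = arcsin(p_z) ≈ 5.12°, λ = atan2(p_y, p_x) ≈ 134.38°.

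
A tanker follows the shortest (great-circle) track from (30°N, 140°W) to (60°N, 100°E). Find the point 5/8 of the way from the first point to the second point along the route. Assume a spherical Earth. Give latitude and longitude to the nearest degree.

≈ (66°N, 166°E)

The haversine formula gives a central angle δ ≈ 1.353 rad (77.5°) between the endpoints.
Interpolate at f = 5/8 with slerp weights a = sin((1−f)δ)/sin δ ≈ 0.498, b = sin(fδ)/sin δ ≈ 0.766.
p = a·p₁ + b·p₂ ≈ (-0.397, 0.100, 0.912); φ = arcsin(p_z) ≈ 65.85°, λ = atan2(p_y, p_x) ≈ 165.79°.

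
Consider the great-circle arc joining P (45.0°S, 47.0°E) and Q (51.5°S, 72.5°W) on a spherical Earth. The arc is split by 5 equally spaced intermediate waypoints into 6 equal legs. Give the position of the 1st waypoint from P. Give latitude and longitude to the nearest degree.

From cos δ = sin φ₁ sin φ₂ + cos φ₁ cos φ₂ cos Δλ, the central angle is δ ≈ 1.227 rad (70.3°).
Interpolate at f = 1/6 with slerp weights a = sin((1−f)δ)/sin δ ≈ 0.907, b = sin(fδ)/sin δ ≈ 0.216.
p = a·p₁ + b·p₂ ≈ (0.478, 0.341, -0.810); φ = arcsin(p_z) ≈ -54.08°, λ = atan2(p_y, p_x) ≈ 35.51°.

≈ (54°S, 36°E)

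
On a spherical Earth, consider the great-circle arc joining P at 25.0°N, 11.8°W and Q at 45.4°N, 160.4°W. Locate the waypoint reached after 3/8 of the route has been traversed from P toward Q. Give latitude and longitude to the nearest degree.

From cos δ = sin φ₁ sin φ₂ + cos φ₁ cos φ₂ cos Δλ, the central angle is δ ≈ 1.815 rad (104.0°).
Interpolate at f = 3/8 with slerp weights a = sin((1−f)δ)/sin δ ≈ 0.934, b = sin(fδ)/sin δ ≈ 0.649.
p = a·p₁ + b·p₂ ≈ (0.400, -0.326, 0.857); φ = arcsin(p_z) ≈ 58.95°, λ = atan2(p_y, p_x) ≈ -39.20°.

≈ 59°N, 39°W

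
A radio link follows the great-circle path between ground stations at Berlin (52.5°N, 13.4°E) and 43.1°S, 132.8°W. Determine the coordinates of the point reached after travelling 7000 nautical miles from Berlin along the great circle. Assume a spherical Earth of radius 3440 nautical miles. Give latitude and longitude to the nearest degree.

From cos δ = sin φ₁ sin φ₂ + cos φ₁ cos φ₂ cos Δλ, the central angle is δ ≈ 2.718 rad (155.7°). The total great-circle distance is δ·R ≈ 2.718 × 3440 ≈ 9348 nmi, so the target fraction is f = 7000/9348 ≈ 0.749.
Interpolate at f ≈ 0.749 with slerp weights a = sin((1−f)δ)/sin δ ≈ 1.533, b = sin(fδ)/sin δ ≈ 2.174.
p = a·p₁ + b·p₂ ≈ (-0.170, -0.948, -0.269); φ = arcsin(p_z) ≈ -15.58°, λ = atan2(p_y, p_x) ≈ -100.18°.

≈ 16°S, 100°W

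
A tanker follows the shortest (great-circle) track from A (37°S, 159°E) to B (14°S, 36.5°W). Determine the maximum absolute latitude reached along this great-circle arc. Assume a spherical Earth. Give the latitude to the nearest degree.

The great circle lies in the plane with unit normal n̂ = (p₁ × p₂)/|p₁ × p₂|.
Here n̂_z ≈ +0.259; the vertex latitude is φ_max = arccos|n̂_z| ≈ 75.0°.

≈ 75°S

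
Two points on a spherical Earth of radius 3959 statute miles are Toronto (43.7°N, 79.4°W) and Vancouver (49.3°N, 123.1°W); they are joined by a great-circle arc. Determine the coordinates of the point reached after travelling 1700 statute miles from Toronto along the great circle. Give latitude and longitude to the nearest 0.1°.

≈ 49.6°N, 114.6°W

Write both endpoints as unit vectors p₁, p₂ with components (cos φ cos λ, cos φ sin λ, sin φ).
The central angle between the endpoints is δ = arccos(p₁·p₂) ≈ 0.526 rad (30.2°). The total great-circle distance is δ·R ≈ 0.526 × 3959 ≈ 2084 mi, so the target fraction is f = 1700/2084 ≈ 0.816.
Interpolate at f ≈ 0.816 with slerp weights a = sin((1−f)δ)/sin δ ≈ 0.193, b = sin(fδ)/sin δ ≈ 0.829.
p = a·p₁ + b·p₂ ≈ (-0.269, -0.590, 0.761); φ = arcsin(p_z) ≈ 49.59°, λ = atan2(p_y, p_x) ≈ -114.56°.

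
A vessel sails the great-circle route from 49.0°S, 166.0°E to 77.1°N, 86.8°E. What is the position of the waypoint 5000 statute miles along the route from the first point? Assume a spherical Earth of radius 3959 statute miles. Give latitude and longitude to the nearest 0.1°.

≈ 21.4°N, 147.5°E

Convert each endpoint to a unit vector on the sphere (x = cos φ cos λ, y = cos φ sin λ, z = sin φ).
The central angle between the endpoints is δ = arccos(p₁·p₂) ≈ 2.358 rad (135.1°). The total great-circle distance is δ·R ≈ 2.358 × 3959 ≈ 9334 mi, so the target fraction is f = 5000/9334 ≈ 0.536.
Interpolate at f ≈ 0.536 with slerp weights a = sin((1−f)δ)/sin δ ≈ 1.259, b = sin(fδ)/sin δ ≈ 1.350.
p = a·p₁ + b·p₂ ≈ (-0.785, 0.501, 0.366); φ = arcsin(p_z) ≈ 21.44°, λ = atan2(p_y, p_x) ≈ 147.46°.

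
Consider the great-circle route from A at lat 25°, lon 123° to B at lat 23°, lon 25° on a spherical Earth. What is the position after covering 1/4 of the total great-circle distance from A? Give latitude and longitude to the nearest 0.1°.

The haversine formula gives a central angle δ ≈ 1.522 rad (87.2°) between the endpoints.
Interpolate at f = 1/4 with slerp weights a = sin((1−f)δ)/sin δ ≈ 0.910, b = sin(fδ)/sin δ ≈ 0.372.
p = a·p₁ + b·p₂ ≈ (-0.139, 0.837, 0.530); φ = arcsin(p_z) ≈ 32.00°, λ = atan2(p_y, p_x) ≈ 99.45°.

≈ lat 32.0°, lon 99.4°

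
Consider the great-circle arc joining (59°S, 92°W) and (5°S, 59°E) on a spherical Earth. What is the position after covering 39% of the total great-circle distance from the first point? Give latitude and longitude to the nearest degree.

The haversine formula gives a central angle δ ≈ 1.954 rad (112.0°) between the endpoints.
Interpolate at f = 0.39 with slerp weights a = sin((1−f)δ)/sin δ ≈ 1.002, b = sin(fδ)/sin δ ≈ 0.744.
p = a·p₁ + b·p₂ ≈ (0.364, 0.120, -0.924); φ = arcsin(p_z) ≈ -67.46°, λ = atan2(p_y, p_x) ≈ 18.26°.

≈ (67°S, 18°E)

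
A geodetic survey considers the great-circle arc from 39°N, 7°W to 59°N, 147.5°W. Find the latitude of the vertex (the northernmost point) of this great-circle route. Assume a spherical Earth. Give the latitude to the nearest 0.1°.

≈ 74.8°N

The great circle lies in the plane with unit normal n̂ = (p₁ × p₂)/|p₁ × p₂|.
Here n̂_z ≈ -0.262; the vertex latitude is φ_max = arccos|n̂_z| ≈ 74.8°.
Check via Clairaut: cos φ_max = |cos φ₁| · sin C = cos(39.0°)·sin(19.7°) ≈ 0.262, again giving ≈ 74.8°.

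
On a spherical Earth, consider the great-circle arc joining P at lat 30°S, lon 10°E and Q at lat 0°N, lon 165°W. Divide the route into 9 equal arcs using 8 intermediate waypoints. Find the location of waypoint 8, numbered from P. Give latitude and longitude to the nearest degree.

Convert each endpoint to a unit vector on the sphere (x = cos φ cos λ, y = cos φ sin λ, z = sin φ).
The central angle between the endpoints is δ = arccos(p₁·p₂) ≈ 2.611 rad (149.6°).
Interpolate at f = 8/9 with slerp weights a = sin((1−f)δ)/sin δ ≈ 0.566, b = sin(fδ)/sin δ ≈ 1.446.
p = a·p₁ + b·p₂ ≈ (-0.914, -0.289, -0.283); φ = arcsin(p_z) ≈ -16.43°, λ = atan2(p_y, p_x) ≈ -162.45°.

≈ lat 16°S, lon 162°W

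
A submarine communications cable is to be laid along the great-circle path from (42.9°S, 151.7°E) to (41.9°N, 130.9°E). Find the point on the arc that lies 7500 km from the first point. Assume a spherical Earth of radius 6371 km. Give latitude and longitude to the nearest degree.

Convert each endpoint to a unit vector on the sphere (x = cos φ cos λ, y = cos φ sin λ, z = sin φ).
The central angle between the endpoints is δ = arccos(p₁·p₂) ≈ 1.516 rad (86.8°). The total great-circle distance is δ·R ≈ 1.516 × 6371 ≈ 9656 km, so the target fraction is f = 7500/9656 ≈ 0.777.
Interpolate at f ≈ 0.777 with slerp weights a = sin((1−f)δ)/sin δ ≈ 0.333, b = sin(fδ)/sin δ ≈ 0.925.
p = a·p₁ + b·p₂ ≈ (-0.665, 0.636, 0.391); φ = arcsin(p_z) ≈ 23.04°, λ = atan2(p_y, p_x) ≈ 136.29°.

≈ (23°N, 136°E)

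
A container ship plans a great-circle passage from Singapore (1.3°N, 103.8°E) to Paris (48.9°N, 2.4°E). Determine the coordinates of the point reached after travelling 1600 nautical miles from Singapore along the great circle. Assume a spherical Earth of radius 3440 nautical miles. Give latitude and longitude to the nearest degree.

≈ 21°N, 86°E

The haversine formula gives a central angle δ ≈ 1.684 rad (96.5°) between the endpoints. The total great-circle distance is δ·R ≈ 1.684 × 3440 ≈ 5792 nmi, so the target fraction is f = 1600/5792 ≈ 0.276.
Interpolate at f ≈ 0.276 with slerp weights a = sin((1−f)δ)/sin δ ≈ 0.945, b = sin(fδ)/sin δ ≈ 0.451.
p = a·p₁ + b·p₂ ≈ (0.071, 0.930, 0.362); φ = arcsin(p_z) ≈ 21.20°, λ = atan2(p_y, p_x) ≈ 85.62°.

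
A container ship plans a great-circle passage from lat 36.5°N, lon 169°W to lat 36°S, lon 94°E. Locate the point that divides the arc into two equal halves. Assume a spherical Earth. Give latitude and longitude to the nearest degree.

From cos δ = sin φ₁ sin φ₂ + cos φ₁ cos φ₂ cos Δλ, the central angle is δ ≈ 2.014 rad (115.4°).
Interpolate at f = 1/2 with slerp weights a = sin((1−f)δ)/sin δ ≈ 0.936, b = sin(fδ)/sin δ ≈ 0.936.
p = a·p₁ + b·p₂ ≈ (-0.791, 0.612, 0.007); φ = arcsin(p_z) ≈ 0.38°, λ = atan2(p_y, p_x) ≈ 142.29°.

≈ lat 0°N, lon 142°E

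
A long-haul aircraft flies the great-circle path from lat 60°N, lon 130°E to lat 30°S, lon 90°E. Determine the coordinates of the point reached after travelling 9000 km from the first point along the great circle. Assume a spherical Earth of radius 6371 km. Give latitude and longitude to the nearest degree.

Convert each endpoint to a unit vector on the sphere (x = cos φ cos λ, y = cos φ sin λ, z = sin φ).
The central angle between the endpoints is δ = arccos(p₁·p₂) ≈ 1.672 rad (95.8°). The total great-circle distance is δ·R ≈ 1.672 × 6371 ≈ 10654 km, so the target fraction is f = 9000/10654 ≈ 0.845.
Interpolate at f ≈ 0.845 with slerp weights a = sin((1−f)δ)/sin δ ≈ 0.258, b = sin(fδ)/sin δ ≈ 0.993.
p = a·p₁ + b·p₂ ≈ (-0.083, 0.958, -0.273); φ = arcsin(p_z) ≈ -15.83°, λ = atan2(p_y, p_x) ≈ 94.95°.

≈ lat 16°S, lon 95°E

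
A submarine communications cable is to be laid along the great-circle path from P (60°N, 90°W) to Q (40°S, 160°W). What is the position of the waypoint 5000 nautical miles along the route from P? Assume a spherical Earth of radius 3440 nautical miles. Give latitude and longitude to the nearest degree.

Write both endpoints as unit vectors p₁, p₂ with components (cos φ cos λ, cos φ sin λ, sin φ).
The central angle between the endpoints is δ = arccos(p₁·p₂) ≈ 2.010 rad (115.2°). The total great-circle distance is δ·R ≈ 2.010 × 3440 ≈ 6916 nmi, so the target fraction is f = 5000/6916 ≈ 0.723.
Interpolate at f ≈ 0.723 with slerp weights a = sin((1−f)δ)/sin δ ≈ 0.584, b = sin(fδ)/sin δ ≈ 1.098.
p = a·p₁ + b·p₂ ≈ (-0.790, -0.580, -0.200); φ = arcsin(p_z) ≈ -11.51°, λ = atan2(p_y, p_x) ≈ -143.73°.

≈ (12°S, 144°W)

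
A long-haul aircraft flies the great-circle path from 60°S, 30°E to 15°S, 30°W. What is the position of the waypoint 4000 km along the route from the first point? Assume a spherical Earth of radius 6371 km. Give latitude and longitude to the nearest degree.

≈ 37°S, 14°W

From cos δ = sin φ₁ sin φ₂ + cos φ₁ cos φ₂ cos Δλ, the central angle is δ ≈ 1.086 rad (62.2°). The total great-circle distance is δ·R ≈ 1.086 × 6371 ≈ 6922 km, so the target fraction is f = 4000/6922 ≈ 0.578.
Interpolate at f ≈ 0.578 with slerp weights a = sin((1−f)δ)/sin δ ≈ 0.500, b = sin(fδ)/sin δ ≈ 0.664.
p = a·p₁ + b·p₂ ≈ (0.772, -0.196, -0.605); φ = arcsin(p_z) ≈ -37.23°, λ = atan2(p_y, p_x) ≈ -14.21°.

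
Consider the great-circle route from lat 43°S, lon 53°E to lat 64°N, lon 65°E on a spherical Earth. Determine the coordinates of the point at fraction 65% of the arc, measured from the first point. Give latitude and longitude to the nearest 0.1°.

≈ lat 26.6°N, lon 58.8°E

The haversine formula gives a central angle δ ≈ 1.875 rad (107.4°) between the endpoints.
Interpolate at f = 0.65 with slerp weights a = sin((1−f)δ)/sin δ ≈ 0.639, b = sin(fδ)/sin δ ≈ 0.984.
p = a·p₁ + b·p₂ ≈ (0.464, 0.764, 0.448); φ = arcsin(p_z) ≈ 26.62°, λ = atan2(p_y, p_x) ≈ 58.76°.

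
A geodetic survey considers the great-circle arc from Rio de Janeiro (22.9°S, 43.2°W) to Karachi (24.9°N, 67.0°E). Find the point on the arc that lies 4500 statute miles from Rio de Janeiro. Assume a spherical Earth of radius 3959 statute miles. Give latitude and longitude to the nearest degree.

Convert each endpoint to a unit vector on the sphere (x = cos φ cos λ, y = cos φ sin λ, z = sin φ).
The central angle between the endpoints is δ = arccos(p₁·p₂) ≈ 2.040 rad (116.9°). The total great-circle distance is δ·R ≈ 2.040 × 3959 ≈ 8077 mi, so the target fraction is f = 4500/8077 ≈ 0.557.
Interpolate at f ≈ 0.557 with slerp weights a = sin((1−f)δ)/sin δ ≈ 0.881, b = sin(fδ)/sin δ ≈ 1.017.
p = a·p₁ + b·p₂ ≈ (0.952, 0.294, 0.086); φ = arcsin(p_z) ≈ 4.91°, λ = atan2(p_y, p_x) ≈ 17.16°.

≈ 5°N, 17°E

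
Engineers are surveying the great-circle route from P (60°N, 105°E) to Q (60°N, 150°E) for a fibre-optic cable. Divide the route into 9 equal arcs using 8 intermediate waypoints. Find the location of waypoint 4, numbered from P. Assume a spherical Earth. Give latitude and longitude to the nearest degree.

Convert each endpoint to a unit vector on the sphere (x = cos φ cos λ, y = cos φ sin λ, z = sin φ).
The central angle between the endpoints is δ = arccos(p₁·p₂) ≈ 0.385 rad (22.1°).
Interpolate at f = 4/9 with slerp weights a = sin((1−f)δ)/sin δ ≈ 0.565, b = sin(fδ)/sin δ ≈ 0.453.
p = a·p₁ + b·p₂ ≈ (-0.269, 0.386, 0.882); φ = arcsin(p_z) ≈ 61.90°, λ = atan2(p_y, p_x) ≈ 124.90°.

≈ (62°N, 125°E)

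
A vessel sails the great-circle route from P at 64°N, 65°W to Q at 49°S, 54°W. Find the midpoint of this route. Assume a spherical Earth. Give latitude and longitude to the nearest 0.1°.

Write both endpoints as unit vectors p₁, p₂ with components (cos φ cos λ, cos φ sin λ, sin φ).
The central angle between the endpoints is δ = arccos(p₁·p₂) ≈ 1.978 rad (113.3°).
Interpolate at f = 1/2 with slerp weights a = sin((1−f)δ)/sin δ ≈ 0.910, b = sin(fδ)/sin δ ≈ 0.910.
p = a·p₁ + b·p₂ ≈ (0.519, -0.844, 0.131); φ = arcsin(p_z) ≈ 7.53°, λ = atan2(p_y, p_x) ≈ -58.40°.

≈ 7.5°N, 58.4°W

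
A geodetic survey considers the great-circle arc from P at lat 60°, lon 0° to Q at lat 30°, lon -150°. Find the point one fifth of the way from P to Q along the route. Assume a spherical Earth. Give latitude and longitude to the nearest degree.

≈ lat 74°, lon -28°

Convert each endpoint to a unit vector on the sphere (x = cos φ cos λ, y = cos φ sin λ, z = sin φ).
The central angle between the endpoints is δ = arccos(p₁·p₂) ≈ 1.513 rad (86.7°).
Interpolate at f = 1/5 with slerp weights a = sin((1−f)δ)/sin δ ≈ 0.937, b = sin(fδ)/sin δ ≈ 0.298.
p = a·p₁ + b·p₂ ≈ (0.245, -0.129, 0.961); φ = arcsin(p_z) ≈ 73.93°, λ = atan2(p_y, p_x) ≈ -27.83°.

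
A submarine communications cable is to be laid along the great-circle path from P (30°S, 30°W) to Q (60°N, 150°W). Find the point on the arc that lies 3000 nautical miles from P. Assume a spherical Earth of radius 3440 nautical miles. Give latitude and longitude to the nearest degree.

≈ (13°N, 57°W)

Convert each endpoint to a unit vector on the sphere (x = cos φ cos λ, y = cos φ sin λ, z = sin φ).
The central angle between the endpoints is δ = arccos(p₁·p₂) ≈ 2.278 rad (130.5°). The total great-circle distance is δ·R ≈ 2.278 × 3440 ≈ 7835 nmi, so the target fraction is f = 3000/7835 ≈ 0.383.
Interpolate at f ≈ 0.383 with slerp weights a = sin((1−f)δ)/sin δ ≈ 1.297, b = sin(fδ)/sin δ ≈ 1.007.
p = a·p₁ + b·p₂ ≈ (0.537, -0.813, 0.223); φ = arcsin(p_z) ≈ 12.91°, λ = atan2(p_y, p_x) ≈ -56.57°.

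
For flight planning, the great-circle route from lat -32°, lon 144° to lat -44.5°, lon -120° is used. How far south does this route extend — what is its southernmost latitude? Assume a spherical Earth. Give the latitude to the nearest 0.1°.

≈ -50.8°

The great circle lies in the plane with unit normal n̂ = (p₁ × p₂)/|p₁ × p₂|.
Here n̂_z ≈ +0.632; the vertex latitude is φ_max = arccos|n̂_z| ≈ 50.8°.
Check via Clairaut: cos φ_max = |cos φ₁| · sin C = cos(32.0°)·sin(131.8°) ≈ 0.632, again giving ≈ 50.8°.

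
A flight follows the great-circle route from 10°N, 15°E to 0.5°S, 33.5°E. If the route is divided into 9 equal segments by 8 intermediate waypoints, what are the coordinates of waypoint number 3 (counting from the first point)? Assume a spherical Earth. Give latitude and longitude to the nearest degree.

From cos δ = sin φ₁ sin φ₂ + cos φ₁ cos φ₂ cos Δλ, the central angle is δ ≈ 0.370 rad (21.2°).
Interpolate at f = 3/9 with slerp weights a = sin((1−f)δ)/sin δ ≈ 0.675, b = sin(fδ)/sin δ ≈ 0.340.
p = a·p₁ + b·p₂ ≈ (0.926, 0.360, 0.114); φ = arcsin(p_z) ≈ 6.56°, λ = atan2(p_y, p_x) ≈ 21.24°.

≈ 7°N, 21°E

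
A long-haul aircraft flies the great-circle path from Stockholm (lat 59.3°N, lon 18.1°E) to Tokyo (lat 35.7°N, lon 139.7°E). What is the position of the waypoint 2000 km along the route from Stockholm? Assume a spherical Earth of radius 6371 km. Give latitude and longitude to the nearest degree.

≈ lat 68°N, lon 55°E

The haversine formula gives a central angle δ ≈ 1.282 rad (73.5°) between the endpoints. The total great-circle distance is δ·R ≈ 1.282 × 6371 ≈ 8170 km, so the target fraction is f = 2000/8170 ≈ 0.245.
Interpolate at f ≈ 0.245 with slerp weights a = sin((1−f)δ)/sin δ ≈ 0.859, b = sin(fδ)/sin δ ≈ 0.322.
p = a·p₁ + b·p₂ ≈ (0.218, 0.306, 0.927); φ = arcsin(p_z) ≈ 67.97°, λ = atan2(p_y, p_x) ≈ 54.54°.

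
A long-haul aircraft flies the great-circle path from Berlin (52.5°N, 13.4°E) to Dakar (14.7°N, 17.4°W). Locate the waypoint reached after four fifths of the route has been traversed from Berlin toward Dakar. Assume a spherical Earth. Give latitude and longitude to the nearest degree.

Convert each endpoint to a unit vector on the sphere (x = cos φ cos λ, y = cos φ sin λ, z = sin φ).
The central angle between the endpoints is δ = arccos(p₁·p₂) ≈ 0.785 rad (45.0°).
Interpolate at f = 4/5 with slerp weights a = sin((1−f)δ)/sin δ ≈ 0.221, b = sin(fδ)/sin δ ≈ 0.831.
p = a·p₁ + b·p₂ ≈ (0.898, -0.209, 0.386); φ = arcsin(p_z) ≈ 22.73°, λ = atan2(p_y, p_x) ≈ -13.11°.

≈ 23°N, 13°W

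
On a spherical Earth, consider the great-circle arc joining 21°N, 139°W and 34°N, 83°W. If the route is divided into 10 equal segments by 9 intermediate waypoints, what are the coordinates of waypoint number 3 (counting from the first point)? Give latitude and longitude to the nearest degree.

≈ 27°N, 124°W

Write both endpoints as unit vectors p₁, p₂ with components (cos φ cos λ, cos φ sin λ, sin φ).
The central angle between the endpoints is δ = arccos(p₁·p₂) ≈ 0.885 rad (50.7°).
Interpolate at f = 3/10 with slerp weights a = sin((1−f)δ)/sin δ ≈ 0.750, b = sin(fδ)/sin δ ≈ 0.339.
p = a·p₁ + b·p₂ ≈ (-0.494, -0.739, 0.458); φ = arcsin(p_z) ≈ 27.29°, λ = atan2(p_y, p_x) ≈ -123.80°.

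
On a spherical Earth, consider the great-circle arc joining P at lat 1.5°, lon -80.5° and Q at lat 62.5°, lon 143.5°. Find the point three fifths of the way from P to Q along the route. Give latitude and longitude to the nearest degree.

Write both endpoints as unit vectors p₁, p₂ with components (cos φ cos λ, cos φ sin λ, sin φ).
The central angle between the endpoints is δ = arccos(p₁·p₂) ≈ 1.885 rad (108.0°).
Interpolate at f = 3/5 with slerp weights a = sin((1−f)δ)/sin δ ≈ 0.720, b = sin(fδ)/sin δ ≈ 0.951.
p = a·p₁ + b·p₂ ≈ (-0.234, -0.448, 0.863); φ = arcsin(p_z) ≈ 59.61°, λ = atan2(p_y, p_x) ≈ -117.60°.

≈ lat 60°, lon -118°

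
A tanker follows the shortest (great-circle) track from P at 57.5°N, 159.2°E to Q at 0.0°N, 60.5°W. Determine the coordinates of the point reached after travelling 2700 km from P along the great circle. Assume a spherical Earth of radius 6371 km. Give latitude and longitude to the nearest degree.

The haversine formula gives a central angle δ ≈ 1.997 rad (114.4°) between the endpoints. The total great-circle distance is δ·R ≈ 1.997 × 6371 ≈ 12723 km, so the target fraction is f = 2700/12723 ≈ 0.212.
Interpolate at f ≈ 0.212 with slerp weights a = sin((1−f)δ)/sin δ ≈ 1.098, b = sin(fδ)/sin δ ≈ 0.452.
p = a·p₁ + b·p₂ ≈ (-0.329, -0.184, 0.926); φ = arcsin(p_z) ≈ 67.86°, λ = atan2(p_y, p_x) ≈ -150.86°.

≈ 68°N, 151°W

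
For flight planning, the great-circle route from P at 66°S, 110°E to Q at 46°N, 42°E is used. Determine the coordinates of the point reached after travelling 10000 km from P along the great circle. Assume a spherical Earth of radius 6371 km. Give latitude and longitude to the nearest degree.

Write both endpoints as unit vectors p₁, p₂ with components (cos φ cos λ, cos φ sin λ, sin φ).
The central angle between the endpoints is δ = arccos(p₁·p₂) ≈ 2.155 rad (123.5°). The total great-circle distance is δ·R ≈ 2.155 × 6371 ≈ 13728 km, so the target fraction is f = 10000/13728 ≈ 0.728.
Interpolate at f ≈ 0.728 with slerp weights a = sin((1−f)δ)/sin δ ≈ 0.662, b = sin(fδ)/sin δ ≈ 1.199.
p = a·p₁ + b·p₂ ≈ (0.527, 0.810, 0.257); φ = arcsin(p_z) ≈ 14.92°, λ = atan2(p_y, p_x) ≈ 56.97°.

≈ 15°N, 57°E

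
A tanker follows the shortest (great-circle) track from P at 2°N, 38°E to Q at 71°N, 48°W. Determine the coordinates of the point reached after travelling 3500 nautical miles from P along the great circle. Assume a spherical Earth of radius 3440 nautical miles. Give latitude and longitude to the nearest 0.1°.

≈ 55.3°N, 8.9°E

Convert each endpoint to a unit vector on the sphere (x = cos φ cos λ, y = cos φ sin λ, z = sin φ).
The central angle between the endpoints is δ = arccos(p₁·p₂) ≈ 1.515 rad (86.8°). The total great-circle distance is δ·R ≈ 1.515 × 3440 ≈ 5212 nmi, so the target fraction is f = 3500/5212 ≈ 0.672.
Interpolate at f ≈ 0.672 with slerp weights a = sin((1−f)δ)/sin δ ≈ 0.478, b = sin(fδ)/sin δ ≈ 0.852.
p = a·p₁ + b·p₂ ≈ (0.562, 0.088, 0.822); φ = arcsin(p_z) ≈ 55.32°, λ = atan2(p_y, p_x) ≈ 8.90°.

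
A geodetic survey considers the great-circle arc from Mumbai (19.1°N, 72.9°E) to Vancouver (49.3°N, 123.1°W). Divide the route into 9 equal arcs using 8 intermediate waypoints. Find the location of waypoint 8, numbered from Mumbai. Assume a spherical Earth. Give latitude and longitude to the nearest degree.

The haversine formula gives a central angle δ ≈ 1.922 rad (110.1°) between the endpoints.
Interpolate at f = 8/9 with slerp weights a = sin((1−f)δ)/sin δ ≈ 0.226, b = sin(fδ)/sin δ ≈ 1.055.
p = a·p₁ + b·p₂ ≈ (-0.313, -0.372, 0.874); φ = arcsin(p_z) ≈ 60.89°, λ = atan2(p_y, p_x) ≈ -130.04°.

≈ 61°N, 130°W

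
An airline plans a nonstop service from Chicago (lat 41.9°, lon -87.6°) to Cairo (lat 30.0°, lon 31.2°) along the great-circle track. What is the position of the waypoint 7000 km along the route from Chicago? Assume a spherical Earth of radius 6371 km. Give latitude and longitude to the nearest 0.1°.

Convert each endpoint to a unit vector on the sphere (x = cos φ cos λ, y = cos φ sin λ, z = sin φ).
The central angle between the endpoints is δ = arccos(p₁·p₂) ≈ 1.547 rad (88.7°). The total great-circle distance is δ·R ≈ 1.547 × 6371 ≈ 9859 km, so the target fraction is f = 7000/9859 ≈ 0.710.
Interpolate at f ≈ 0.710 with slerp weights a = sin((1−f)δ)/sin δ ≈ 0.434, b = sin(fδ)/sin δ ≈ 0.891.
p = a·p₁ + b·p₂ ≈ (0.673, 0.077, 0.735); φ = arcsin(p_z) ≈ 47.32°, λ = atan2(p_y, p_x) ≈ 6.52°.

≈ lat 47.3°, lon 6.5°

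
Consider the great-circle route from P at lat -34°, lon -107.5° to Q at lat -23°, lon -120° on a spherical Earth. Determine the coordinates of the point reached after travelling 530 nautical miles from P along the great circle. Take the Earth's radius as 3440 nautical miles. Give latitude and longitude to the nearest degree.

≈ lat -28°, lon -115°

Write both endpoints as unit vectors p₁, p₂ with components (cos φ cos λ, cos φ sin λ, sin φ).
The central angle between the endpoints is δ = arccos(p₁·p₂) ≈ 0.271 rad (15.5°). The total great-circle distance is δ·R ≈ 0.271 × 3440 ≈ 932 nmi, so the target fraction is f = 530/932 ≈ 0.569.
Interpolate at f ≈ 0.569 with slerp weights a = sin((1−f)δ)/sin δ ≈ 0.436, b = sin(fδ)/sin δ ≈ 0.574.
p = a·p₁ + b·p₂ ≈ (-0.373, -0.802, -0.468); φ = arcsin(p_z) ≈ -27.88°, λ = atan2(p_y, p_x) ≈ -114.93°.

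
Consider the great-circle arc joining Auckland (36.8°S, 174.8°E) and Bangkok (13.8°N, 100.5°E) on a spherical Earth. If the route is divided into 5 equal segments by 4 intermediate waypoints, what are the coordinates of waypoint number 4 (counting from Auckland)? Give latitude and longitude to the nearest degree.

≈ 3°N, 114°E

The haversine formula gives a central angle δ ≈ 1.503 rad (86.1°) between the endpoints.
Interpolate at f = 4/5 with slerp weights a = sin((1−f)δ)/sin δ ≈ 0.297, b = sin(fδ)/sin δ ≈ 0.935.
p = a·p₁ + b·p₂ ≈ (-0.402, 0.914, 0.045); φ = arcsin(p_z) ≈ 2.59°, λ = atan2(p_y, p_x) ≈ 113.74°.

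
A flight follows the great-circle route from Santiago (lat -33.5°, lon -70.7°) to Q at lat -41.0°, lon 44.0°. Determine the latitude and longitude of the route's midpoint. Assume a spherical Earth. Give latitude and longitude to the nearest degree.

Write both endpoints as unit vectors p₁, p₂ with components (cos φ cos λ, cos φ sin λ, sin φ).
The central angle between the endpoints is δ = arccos(p₁·p₂) ≈ 1.472 rad (84.3°).
Interpolate at f = 1/2 with slerp weights a = sin((1−f)δ)/sin δ ≈ 0.674, b = sin(fδ)/sin δ ≈ 0.674.
p = a·p₁ + b·p₂ ≈ (0.552, -0.177, -0.815); φ = arcsin(p_z) ≈ -54.56°, λ = atan2(p_y, p_x) ≈ -17.80°.

≈ lat -55°, lon -18°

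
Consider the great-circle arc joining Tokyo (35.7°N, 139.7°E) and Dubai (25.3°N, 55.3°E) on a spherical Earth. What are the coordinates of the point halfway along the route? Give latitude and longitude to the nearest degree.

≈ (38°N, 95°E)

Convert each endpoint to a unit vector on the sphere (x = cos φ cos λ, y = cos φ sin λ, z = sin φ).
The central angle between the endpoints is δ = arccos(p₁·p₂) ≈ 1.244 rad (71.3°).
Interpolate at f = 1/2 with slerp weights a = sin((1−f)δ)/sin δ ≈ 0.615, b = sin(fδ)/sin δ ≈ 0.615.
p = a·p₁ + b·p₂ ≈ (-0.064, 0.780, 0.622); φ = arcsin(p_z) ≈ 38.46°, λ = atan2(p_y, p_x) ≈ 94.72°.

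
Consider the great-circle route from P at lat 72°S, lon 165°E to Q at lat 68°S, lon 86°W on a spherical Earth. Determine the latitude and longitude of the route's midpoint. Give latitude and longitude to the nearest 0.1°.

≈ lat 78.0°S, lon 132.8°W

From cos δ = sin φ₁ sin φ₂ + cos φ₁ cos φ₂ cos Δλ, the central angle is δ ≈ 0.566 rad (32.4°).
Interpolate at f = 1/2 with slerp weights a = sin((1−f)δ)/sin δ ≈ 0.521, b = sin(fδ)/sin δ ≈ 0.521.
p = a·p₁ + b·p₂ ≈ (-0.142, -0.153, -0.978); φ = arcsin(p_z) ≈ -77.96°, λ = atan2(p_y, p_x) ≈ -132.84°.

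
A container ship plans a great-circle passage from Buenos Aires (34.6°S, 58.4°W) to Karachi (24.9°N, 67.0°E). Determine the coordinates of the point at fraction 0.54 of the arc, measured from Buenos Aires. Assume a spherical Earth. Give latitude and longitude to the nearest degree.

Write both endpoints as unit vectors p₁, p₂ with components (cos φ cos λ, cos φ sin λ, sin φ).
The central angle between the endpoints is δ = arccos(p₁·p₂) ≈ 2.307 rad (132.2°).
Interpolate at f = 0.54 with slerp weights a = sin((1−f)δ)/sin δ ≈ 1.178, b = sin(fδ)/sin δ ≈ 1.279.
p = a·p₁ + b·p₂ ≈ (0.961, 0.242, -0.131); φ = arcsin(p_z) ≈ -7.50°, λ = atan2(p_y, p_x) ≈ 14.12°.

≈ 8°S, 14°E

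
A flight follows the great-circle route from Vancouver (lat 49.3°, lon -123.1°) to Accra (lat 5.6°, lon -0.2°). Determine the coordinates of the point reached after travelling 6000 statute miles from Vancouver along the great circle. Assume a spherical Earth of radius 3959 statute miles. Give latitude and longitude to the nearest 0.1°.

From cos δ = sin φ₁ sin φ₂ + cos φ₁ cos φ₂ cos Δλ, the central angle is δ ≈ 1.853 rad (106.2°). The total great-circle distance is δ·R ≈ 1.853 × 3959 ≈ 7336 mi, so the target fraction is f = 6000/7336 ≈ 0.818.
Interpolate at f ≈ 0.818 with slerp weights a = sin((1−f)δ)/sin δ ≈ 0.345, b = sin(fδ)/sin δ ≈ 1.040.
p = a·p₁ + b·p₂ ≈ (0.912, -0.192, 0.363); φ = arcsin(p_z) ≈ 21.28°, λ = atan2(p_y, p_x) ≈ -11.89°.

≈ lat 21.3°, lon -11.9°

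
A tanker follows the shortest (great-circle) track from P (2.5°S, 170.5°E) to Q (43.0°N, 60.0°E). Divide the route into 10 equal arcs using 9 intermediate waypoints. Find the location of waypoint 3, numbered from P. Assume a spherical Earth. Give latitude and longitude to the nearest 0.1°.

≈ (19.5°N, 146.8°E)

Convert each endpoint to a unit vector on the sphere (x = cos φ cos λ, y = cos φ sin λ, z = sin φ).
The central angle between the endpoints is δ = arccos(p₁·p₂) ≈ 1.860 rad (106.6°).
Interpolate at f = 3/10 with slerp weights a = sin((1−f)δ)/sin δ ≈ 1.006, b = sin(fδ)/sin δ ≈ 0.553.
p = a·p₁ + b·p₂ ≈ (-0.789, 0.516, 0.333); φ = arcsin(p_z) ≈ 19.45°, λ = atan2(p_y, p_x) ≈ 146.83°.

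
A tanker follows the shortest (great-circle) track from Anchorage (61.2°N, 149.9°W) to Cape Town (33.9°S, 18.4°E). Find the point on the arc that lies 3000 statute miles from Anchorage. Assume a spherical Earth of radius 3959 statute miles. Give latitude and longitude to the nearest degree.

Write both endpoints as unit vectors p₁, p₂ with components (cos φ cos λ, cos φ sin λ, sin φ).
The central angle between the endpoints is δ = arccos(p₁·p₂) ≈ 2.647 rad (151.7°). The total great-circle distance is δ·R ≈ 2.647 × 3959 ≈ 10481 mi, so the target fraction is f = 3000/10481 ≈ 0.286.
Interpolate at f ≈ 0.286 with slerp weights a = sin((1−f)δ)/sin δ ≈ 2.002, b = sin(fδ)/sin δ ≈ 1.449.
p = a·p₁ + b·p₂ ≈ (0.307, -0.104, 0.946); φ = arcsin(p_z) ≈ 71.10°, λ = atan2(p_y, p_x) ≈ -18.74°.

≈ (71°N, 19°W)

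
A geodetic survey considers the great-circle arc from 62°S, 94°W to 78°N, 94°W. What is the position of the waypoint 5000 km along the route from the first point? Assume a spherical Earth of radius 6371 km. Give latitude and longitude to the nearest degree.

≈ 17°S, 94°W

From cos δ = sin φ₁ sin φ₂ + cos φ₁ cos φ₂ cos Δλ, the central angle is δ ≈ 2.443 rad (140.0°). The total great-circle distance is δ·R ≈ 2.443 × 6371 ≈ 15567 km, so the target fraction is f = 5000/15567 ≈ 0.321.
Interpolate at f ≈ 0.321 with slerp weights a = sin((1−f)δ)/sin δ ≈ 1.550, b = sin(fδ)/sin δ ≈ 1.099.
p = a·p₁ + b·p₂ ≈ (-0.067, -0.954, -0.293); φ = arcsin(p_z) ≈ -17.03°, λ = atan2(p_y, p_x) ≈ -94.00°.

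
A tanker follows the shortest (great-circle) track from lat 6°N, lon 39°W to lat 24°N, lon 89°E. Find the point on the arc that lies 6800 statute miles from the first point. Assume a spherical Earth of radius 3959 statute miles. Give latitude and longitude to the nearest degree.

From cos δ = sin φ₁ sin φ₂ + cos φ₁ cos φ₂ cos Δλ, the central angle is δ ≈ 2.114 rad (121.1°). The total great-circle distance is δ·R ≈ 2.114 × 3959 ≈ 8369 mi, so the target fraction is f = 6800/8369 ≈ 0.813.
Interpolate at f ≈ 0.813 with slerp weights a = sin((1−f)δ)/sin δ ≈ 0.451, b = sin(fδ)/sin δ ≈ 1.156.
p = a·p₁ + b·p₂ ≈ (0.367, 0.773, 0.517); φ = arcsin(p_z) ≈ 31.14°, λ = atan2(p_y, p_x) ≈ 64.61°.

≈ lat 31°N, lon 65°E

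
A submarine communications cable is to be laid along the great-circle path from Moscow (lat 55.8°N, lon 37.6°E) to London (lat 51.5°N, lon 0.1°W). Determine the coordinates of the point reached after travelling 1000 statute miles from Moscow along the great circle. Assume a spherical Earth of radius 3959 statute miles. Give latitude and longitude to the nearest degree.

Convert each endpoint to a unit vector on the sphere (x = cos φ cos λ, y = cos φ sin λ, z = sin φ).
The central angle between the endpoints is δ = arccos(p₁·p₂) ≈ 0.392 rad (22.5°). The total great-circle distance is δ·R ≈ 0.392 × 3959 ≈ 1552 mi, so the target fraction is f = 1000/1552 ≈ 0.644.
Interpolate at f ≈ 0.644 with slerp weights a = sin((1−f)δ)/sin δ ≈ 0.364, b = sin(fδ)/sin δ ≈ 0.654.
p = a·p₁ + b·p₂ ≈ (0.569, 0.124, 0.813); φ = arcsin(p_z) ≈ 54.37°, λ = atan2(p_y, p_x) ≈ 12.30°.

≈ lat 54°N, lon 12°E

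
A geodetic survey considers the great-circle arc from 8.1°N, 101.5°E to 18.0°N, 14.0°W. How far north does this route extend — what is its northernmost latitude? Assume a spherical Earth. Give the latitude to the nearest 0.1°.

≈ 24.3°N

The great circle lies in the plane with unit normal n̂ = (p₁ × p₂)/|p₁ × p₂|.
Here n̂_z ≈ -0.912; the vertex latitude is φ_max = arccos|n̂_z| ≈ 24.3°.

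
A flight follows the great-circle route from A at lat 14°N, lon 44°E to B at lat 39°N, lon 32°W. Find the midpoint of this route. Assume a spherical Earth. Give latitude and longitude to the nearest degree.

Write both endpoints as unit vectors p₁, p₂ with components (cos φ cos λ, cos φ sin λ, sin φ).
The central angle between the endpoints is δ = arccos(p₁·p₂) ≈ 1.230 rad (70.4°).
Interpolate at f = 1/2 with slerp weights a = sin((1−f)δ)/sin δ ≈ 0.612, b = sin(fδ)/sin δ ≈ 0.612.
p = a·p₁ + b·p₂ ≈ (0.831, 0.160, 0.533); φ = arcsin(p_z) ≈ 32.23°, λ = atan2(p_y, p_x) ≈ 10.94°.

≈ lat 32°N, lon 11°E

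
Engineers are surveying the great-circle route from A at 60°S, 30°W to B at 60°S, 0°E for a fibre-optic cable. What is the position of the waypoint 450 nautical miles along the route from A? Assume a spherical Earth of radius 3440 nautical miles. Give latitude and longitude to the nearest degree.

≈ 61°S, 15°W

The haversine formula gives a central angle δ ≈ 0.260 rad (14.9°) between the endpoints. The total great-circle distance is δ·R ≈ 0.260 × 3440 ≈ 893 nmi, so the target fraction is f = 450/893 ≈ 0.504.
Interpolate at f ≈ 0.504 with slerp weights a = sin((1−f)δ)/sin δ ≈ 0.500, b = sin(fδ)/sin δ ≈ 0.508.
p = a·p₁ + b·p₂ ≈ (0.471, -0.125, -0.873); φ = arcsin(p_z) ≈ -60.85°, λ = atan2(p_y, p_x) ≈ -14.88°.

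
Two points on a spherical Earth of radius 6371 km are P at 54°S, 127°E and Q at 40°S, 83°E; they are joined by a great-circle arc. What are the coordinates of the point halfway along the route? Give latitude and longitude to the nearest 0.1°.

≈ 49.1°S, 102.0°E

Convert each endpoint to a unit vector on the sphere (x = cos φ cos λ, y = cos φ sin λ, z = sin φ).
The central angle between the endpoints is δ = arccos(p₁·p₂) ≈ 0.566 rad (32.4°).
Interpolate at f = 1/2 with slerp weights a = sin((1−f)δ)/sin δ ≈ 0.521, b = sin(fδ)/sin δ ≈ 0.521.
p = a·p₁ + b·p₂ ≈ (-0.136, 0.640, -0.756); φ = arcsin(p_z) ≈ -49.11°, λ = atan2(p_y, p_x) ≈ 101.95°.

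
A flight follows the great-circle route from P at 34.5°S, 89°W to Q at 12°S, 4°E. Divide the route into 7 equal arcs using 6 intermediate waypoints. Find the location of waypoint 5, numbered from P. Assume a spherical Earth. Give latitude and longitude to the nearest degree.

Convert each endpoint to a unit vector on the sphere (x = cos φ cos λ, y = cos φ sin λ, z = sin φ).
The central angle between the endpoints is δ = arccos(p₁·p₂) ≈ 1.495 rad (85.7°).
Interpolate at f = 5/7 with slerp weights a = sin((1−f)δ)/sin δ ≈ 0.415, b = sin(fδ)/sin δ ≈ 0.879.
p = a·p₁ + b·p₂ ≈ (0.863, -0.282, -0.418); φ = arcsin(p_z) ≈ -24.71°, λ = atan2(p_y, p_x) ≈ -18.11°.

≈ 25°S, 18°W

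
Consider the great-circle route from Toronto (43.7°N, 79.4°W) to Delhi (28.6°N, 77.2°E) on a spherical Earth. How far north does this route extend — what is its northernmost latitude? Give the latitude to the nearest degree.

≈ 75°N

The great circle lies in the plane with unit normal n̂ = (p₁ × p₂)/|p₁ × p₂|.
Here n̂_z ≈ +0.260; the vertex latitude is φ_max = arccos|n̂_z| ≈ 74.9°.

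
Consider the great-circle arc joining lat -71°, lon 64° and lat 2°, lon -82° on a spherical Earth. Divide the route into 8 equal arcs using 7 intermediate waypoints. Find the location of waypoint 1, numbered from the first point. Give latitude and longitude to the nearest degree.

The haversine formula gives a central angle δ ≈ 1.878 rad (107.6°) between the endpoints.
Interpolate at f = 1/8 with slerp weights a = sin((1−f)δ)/sin δ ≈ 1.046, b = sin(fδ)/sin δ ≈ 0.244.
p = a·p₁ + b·p₂ ≈ (0.183, 0.065, -0.981); φ = arcsin(p_z) ≈ -78.79°, λ = atan2(p_y, p_x) ≈ 19.42°.

≈ lat -79°, lon 19°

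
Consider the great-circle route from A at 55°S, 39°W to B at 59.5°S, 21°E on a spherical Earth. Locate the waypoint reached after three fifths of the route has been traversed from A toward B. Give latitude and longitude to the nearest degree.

Convert each endpoint to a unit vector on the sphere (x = cos φ cos λ, y = cos φ sin λ, z = sin φ).
The central angle between the endpoints is δ = arccos(p₁·p₂) ≈ 0.552 rad (31.6°).
Interpolate at f = 3/5 with slerp weights a = sin((1−f)δ)/sin δ ≈ 0.418, b = sin(fδ)/sin δ ≈ 0.620.
p = a·p₁ + b·p₂ ≈ (0.480, -0.038, -0.876); φ = arcsin(p_z) ≈ -61.22°, λ = atan2(p_y, p_x) ≈ -4.52°.

≈ 61°S, 5°W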